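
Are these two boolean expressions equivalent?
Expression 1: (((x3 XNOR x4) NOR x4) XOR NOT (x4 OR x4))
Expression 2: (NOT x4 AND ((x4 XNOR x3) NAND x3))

No. Counterexample: with x4=0, x3=1, Expression 1 = 0 but Expression 2 = 1.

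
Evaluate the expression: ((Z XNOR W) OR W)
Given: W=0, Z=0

Substituting: ((0 XNOR 0) OR 0)
= 1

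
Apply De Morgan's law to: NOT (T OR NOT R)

NOT T AND R
De Morgan's: NOT(OR of terms) = AND of negations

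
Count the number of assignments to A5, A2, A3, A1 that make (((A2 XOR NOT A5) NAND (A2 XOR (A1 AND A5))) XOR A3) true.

Satisfying assignments: (0,0,0,0), (0,0,0,1), (0,1,0,0), (0,1,0,1), (1,0,0,0), (1,0,0,1), (1,1,0,1), (1,1,1,0)
Count: 8 out of 16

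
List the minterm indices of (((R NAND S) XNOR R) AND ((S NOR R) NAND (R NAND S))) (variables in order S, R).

Σm(1) = (NOT S AND R)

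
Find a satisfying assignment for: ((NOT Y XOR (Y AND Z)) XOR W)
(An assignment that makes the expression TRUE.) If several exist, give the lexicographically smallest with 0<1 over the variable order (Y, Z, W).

Y=0, Z=0, W=0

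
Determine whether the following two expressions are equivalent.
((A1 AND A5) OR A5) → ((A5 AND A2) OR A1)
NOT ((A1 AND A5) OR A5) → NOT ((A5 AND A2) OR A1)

No, Inverse is not equivalent to original (counterexample: A2=0, A1=0, A5=1)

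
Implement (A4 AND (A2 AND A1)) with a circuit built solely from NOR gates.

((A4 NOR A4) NOR (((A2 NOR A2) NOR (A1 NOR A1)) NOR ((A2 NOR A2) NOR (A1 NOR A1))))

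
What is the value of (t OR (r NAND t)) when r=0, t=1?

Substituting: (1 OR (0 NAND 1))
= 1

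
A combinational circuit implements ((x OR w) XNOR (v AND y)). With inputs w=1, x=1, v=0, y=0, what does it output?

Substituting: ((1 OR 1) XNOR (0 AND 0))
= 0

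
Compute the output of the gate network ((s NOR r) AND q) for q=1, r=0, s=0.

Substituting: ((0 NOR 0) AND 1)
= 1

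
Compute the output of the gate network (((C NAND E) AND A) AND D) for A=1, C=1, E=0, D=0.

Substituting: (((1 NAND 0) AND 1) AND 0)
= 0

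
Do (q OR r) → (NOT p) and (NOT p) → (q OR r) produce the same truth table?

No, Converse is not equivalent to original (counterexample: p=0, q=0, r=0)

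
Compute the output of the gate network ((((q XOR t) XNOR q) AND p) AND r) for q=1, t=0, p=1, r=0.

Substituting: ((((1 XOR 0) XNOR 1) AND 1) AND 0)
= 0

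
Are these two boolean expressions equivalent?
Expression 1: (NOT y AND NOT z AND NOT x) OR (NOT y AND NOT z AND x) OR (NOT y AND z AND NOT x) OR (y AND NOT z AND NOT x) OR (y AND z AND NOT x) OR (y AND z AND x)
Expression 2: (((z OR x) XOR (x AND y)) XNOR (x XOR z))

Yes, they are equivalent — the two output columns agree on all 8 assignments:
y | z | x | Expression 1 | Expression 2
---------------------------------------
0 | 0 | 0 | 1 | 1
0 | 0 | 1 | 1 | 1
0 | 1 | 0 | 1 | 1
0 | 1 | 1 | 0 | 0
1 | 0 | 0 | 1 | 1
1 | 0 | 1 | 0 | 0
1 | 1 | 0 | 1 | 1
1 | 1 | 1 | 1 | 1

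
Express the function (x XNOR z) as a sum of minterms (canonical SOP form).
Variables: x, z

Σm(0, 3) = (NOT x AND NOT z) OR (x AND z)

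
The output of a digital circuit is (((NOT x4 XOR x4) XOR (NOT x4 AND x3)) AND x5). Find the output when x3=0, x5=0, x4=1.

Substituting: (((NOT 1 XOR 1) XOR (NOT 1 AND 0)) AND 0)
= 0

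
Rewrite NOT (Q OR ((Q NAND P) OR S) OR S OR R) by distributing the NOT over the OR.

NOT Q AND NOT ((Q NAND P) OR S) AND NOT S AND NOT R
De Morgan's: NOT(OR of terms) = AND of negations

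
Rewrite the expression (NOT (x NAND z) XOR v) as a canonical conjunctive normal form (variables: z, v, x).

(z OR v OR x) AND (z OR v OR NOT x) AND (NOT z OR v OR x) AND (NOT z OR NOT v OR NOT x)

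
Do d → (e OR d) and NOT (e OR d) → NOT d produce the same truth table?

Yes, Contrapositive is always equivalent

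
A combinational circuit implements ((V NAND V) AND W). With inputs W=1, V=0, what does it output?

Substituting: ((0 NAND 0) AND 1)
= 1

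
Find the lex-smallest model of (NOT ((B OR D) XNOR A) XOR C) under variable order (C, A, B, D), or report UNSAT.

C=0, A=0, B=0, D=1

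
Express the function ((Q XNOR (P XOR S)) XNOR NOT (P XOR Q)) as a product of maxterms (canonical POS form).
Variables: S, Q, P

ΠM(4, 5, 6, 7) = (NOT S OR Q OR P) AND (NOT S OR Q OR NOT P) AND (NOT S OR NOT Q OR P) AND (NOT S OR NOT Q OR NOT P)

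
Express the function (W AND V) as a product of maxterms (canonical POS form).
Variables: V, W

ΠM(0, 1, 2) = (V OR W) AND (V OR NOT W) AND (NOT V OR W)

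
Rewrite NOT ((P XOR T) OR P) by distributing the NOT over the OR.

NOT (P XOR T) AND NOT P
De Morgan's: NOT(OR of terms) = AND of negations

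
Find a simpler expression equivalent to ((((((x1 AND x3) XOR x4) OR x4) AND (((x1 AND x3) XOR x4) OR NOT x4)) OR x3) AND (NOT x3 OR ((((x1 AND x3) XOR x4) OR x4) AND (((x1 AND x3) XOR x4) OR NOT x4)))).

By distribution ((E OR v) AND (E OR NOT v) = E) then distribution ((E OR v) AND (E OR NOT v) = E):
= ((x1 AND x3) XOR x4)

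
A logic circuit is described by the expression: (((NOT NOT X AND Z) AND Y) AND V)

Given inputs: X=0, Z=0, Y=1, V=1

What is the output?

Substituting: (((NOT NOT 0 AND 0) AND 1) AND 1)
= 0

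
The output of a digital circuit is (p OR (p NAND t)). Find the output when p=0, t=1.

Substituting: (0 OR (0 NAND 1))
= 1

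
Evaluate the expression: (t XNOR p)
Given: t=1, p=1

Substituting: (1 XNOR 1)
= 1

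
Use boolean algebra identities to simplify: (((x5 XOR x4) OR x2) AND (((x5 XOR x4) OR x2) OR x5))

By absorption (E AND (E OR v) = E):
= ((x5 XOR x4) OR x2)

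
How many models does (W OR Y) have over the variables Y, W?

Satisfying assignments: (0,1), (1,0), (1,1)
Count: 3 out of 4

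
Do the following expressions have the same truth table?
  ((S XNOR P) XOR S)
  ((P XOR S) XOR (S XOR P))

No. Counterexample: with P=0, S=0, Expression 1 = 1 but Expression 2 = 0.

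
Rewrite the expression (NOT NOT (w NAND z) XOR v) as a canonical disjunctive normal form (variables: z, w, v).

(NOT z AND NOT w AND NOT v) OR (NOT z AND w AND NOT v) OR (z AND NOT w AND NOT v) OR (z AND w AND v)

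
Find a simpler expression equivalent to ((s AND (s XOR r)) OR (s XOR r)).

By absorption (E OR (E AND v) = E):
= (s XOR r)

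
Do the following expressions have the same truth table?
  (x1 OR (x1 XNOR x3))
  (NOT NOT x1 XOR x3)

No. Counterexample: with x1=0, x3=0, Expression 1 = 1 but Expression 2 = 0.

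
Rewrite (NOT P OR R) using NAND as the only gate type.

(((P NAND P) NAND (P NAND P)) NAND (R NAND R))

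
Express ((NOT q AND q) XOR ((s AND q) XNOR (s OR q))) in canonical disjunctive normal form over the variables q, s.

(NOT q AND NOT s) OR (q AND s)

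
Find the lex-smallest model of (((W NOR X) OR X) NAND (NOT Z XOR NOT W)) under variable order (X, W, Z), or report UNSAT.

X=0, W=0, Z=0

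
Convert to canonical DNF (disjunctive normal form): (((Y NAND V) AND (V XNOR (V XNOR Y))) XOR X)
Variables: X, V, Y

(NOT X AND NOT V AND Y) OR (X AND NOT V AND NOT Y) OR (X AND V AND NOT Y) OR (X AND V AND Y)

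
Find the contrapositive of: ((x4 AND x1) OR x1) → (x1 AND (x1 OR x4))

Contrapositive: NOT (x1 AND (x1 OR x4)) → NOT ((x4 AND x1) OR x1)
Note: A statement and its contrapositive are logically equivalent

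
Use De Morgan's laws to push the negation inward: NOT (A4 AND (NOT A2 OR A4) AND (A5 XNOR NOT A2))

NOT A4 OR NOT (NOT A2 OR A4) OR NOT (A5 XNOR NOT A2)
De Morgan's: NOT(AND of terms) = OR of negations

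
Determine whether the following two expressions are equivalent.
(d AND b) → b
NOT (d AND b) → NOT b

No, Inverse is not equivalent to original (counterexample: b=1, e=0, d=0)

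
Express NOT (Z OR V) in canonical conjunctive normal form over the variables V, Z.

(V OR NOT Z) AND (NOT V OR Z) AND (NOT V OR NOT Z)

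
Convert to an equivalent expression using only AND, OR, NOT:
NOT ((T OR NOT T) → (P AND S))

(T OR NOT T) AND NOT (P AND S)
(Negated implication: NOT(A → B) = A AND NOT B)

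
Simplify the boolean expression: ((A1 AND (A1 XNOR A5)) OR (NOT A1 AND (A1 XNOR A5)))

By distribution ((E AND v) OR (E AND NOT v) = E):
= (A1 XNOR A5)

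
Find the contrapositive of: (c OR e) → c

Contrapositive: NOT c → NOT (c OR e)
Note: A statement and its contrapositive are logically equivalent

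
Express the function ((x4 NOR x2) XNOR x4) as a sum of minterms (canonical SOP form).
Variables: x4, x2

Σm(1) = (NOT x4 AND x2)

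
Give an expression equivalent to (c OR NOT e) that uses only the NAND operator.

((c NAND c) NAND ((e NAND e) NAND (e NAND e)))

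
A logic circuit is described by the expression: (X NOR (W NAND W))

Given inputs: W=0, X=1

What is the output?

Substituting: (1 NOR (0 NAND 0))
= 0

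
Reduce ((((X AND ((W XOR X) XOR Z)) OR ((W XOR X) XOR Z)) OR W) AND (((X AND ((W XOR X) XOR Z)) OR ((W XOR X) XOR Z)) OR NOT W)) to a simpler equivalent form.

By distribution ((E OR v) AND (E OR NOT v) = E) then absorption (E OR (E AND v) = E):
= ((W XOR X) XOR Z)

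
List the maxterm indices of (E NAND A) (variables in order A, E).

ΠM(3) = (NOT A OR NOT E)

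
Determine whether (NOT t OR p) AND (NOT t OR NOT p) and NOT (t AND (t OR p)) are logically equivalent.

Yes, they are equivalent — the two output columns agree on all 4 assignments:
t | p | Expression 1 | Expression 2
-----------------------------------
0 | 0 | 1 | 1
0 | 1 | 1 | 1
1 | 0 | 0 | 0
1 | 1 | 0 | 0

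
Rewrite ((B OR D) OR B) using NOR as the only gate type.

((((B NOR D) NOR (B NOR D)) NOR B) NOR (((B NOR D) NOR (B NOR D)) NOR B))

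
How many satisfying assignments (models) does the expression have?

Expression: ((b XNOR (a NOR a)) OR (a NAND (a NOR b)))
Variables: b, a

Satisfying assignments: (0,0), (0,1), (1,0), (1,1)
Count: 4 out of 4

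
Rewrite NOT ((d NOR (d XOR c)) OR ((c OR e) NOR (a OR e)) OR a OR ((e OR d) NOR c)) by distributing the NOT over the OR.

NOT (d NOR (d XOR c)) AND NOT ((c OR e) NOR (a OR e)) AND NOT a AND NOT ((e OR d) NOR c)
De Morgan's: NOT(OR of terms) = AND of negations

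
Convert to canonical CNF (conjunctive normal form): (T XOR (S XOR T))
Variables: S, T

(S OR T) AND (S OR NOT T)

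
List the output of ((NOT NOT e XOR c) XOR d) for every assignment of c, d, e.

c | d | e | Output
------------------
0 | 0 | 0 | 0
0 | 0 | 1 | 1
0 | 1 | 0 | 1
0 | 1 | 1 | 0
1 | 0 | 0 | 1
1 | 0 | 1 | 0
1 | 1 | 0 | 0
1 | 1 | 1 | 1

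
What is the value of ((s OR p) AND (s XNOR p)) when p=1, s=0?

Substituting: ((0 OR 1) AND (0 XNOR 1))
= 0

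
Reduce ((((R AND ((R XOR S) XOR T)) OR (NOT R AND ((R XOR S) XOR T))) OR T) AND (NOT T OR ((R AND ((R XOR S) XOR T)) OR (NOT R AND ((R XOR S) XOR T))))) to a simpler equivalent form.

By distribution ((E OR v) AND (E OR NOT v) = E) then distribution ((E AND v) OR (E AND NOT v) = E):
= ((R XOR S) XOR T)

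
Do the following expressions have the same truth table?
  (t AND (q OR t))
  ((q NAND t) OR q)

No. Counterexample: with t=0, q=0, Expression 1 = 0 but Expression 2 = 1.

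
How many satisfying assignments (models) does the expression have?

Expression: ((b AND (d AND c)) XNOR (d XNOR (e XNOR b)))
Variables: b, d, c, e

Satisfying assignments: (0,0,0,0), (0,0,1,0), (0,1,0,1), (0,1,1,1), (1,0,0,1), (1,0,1,1), (1,1,0,0), (1,1,1,1)
Count: 8 out of 16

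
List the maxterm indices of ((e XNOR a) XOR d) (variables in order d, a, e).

ΠM(1, 2, 4, 7) = (d OR a OR NOT e) AND (d OR NOT a OR e) AND (NOT d OR a OR e) AND (NOT d OR NOT a OR NOT e)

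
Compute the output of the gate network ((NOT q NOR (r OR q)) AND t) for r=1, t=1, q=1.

Substituting: ((NOT 1 NOR (1 OR 1)) AND 1)
= 0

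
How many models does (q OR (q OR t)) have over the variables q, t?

Satisfying assignments: (0,1), (1,0), (1,1)
Count: 3 out of 4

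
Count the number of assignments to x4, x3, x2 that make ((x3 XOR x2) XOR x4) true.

Satisfying assignments: (0,0,1), (0,1,0), (1,0,0), (1,1,1)
Count: 4 out of 8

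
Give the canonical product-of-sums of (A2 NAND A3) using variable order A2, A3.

ΠM(3) = (NOT A2 OR NOT A3)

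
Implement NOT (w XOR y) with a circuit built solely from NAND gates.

(((w NAND (w NAND y)) NAND (y NAND (w NAND y))) NAND ((w NAND (w NAND y)) NAND (y NAND (w NAND y))))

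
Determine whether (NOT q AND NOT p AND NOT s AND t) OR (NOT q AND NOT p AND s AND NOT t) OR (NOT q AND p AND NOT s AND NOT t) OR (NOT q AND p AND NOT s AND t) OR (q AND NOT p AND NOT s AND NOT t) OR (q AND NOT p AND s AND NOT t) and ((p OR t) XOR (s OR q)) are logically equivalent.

Yes, they are equivalent — the two output columns agree on all 16 assignments:
q | p | s | t | Expression 1 | Expression 2
-------------------------------------------
0 | 0 | 0 | 0 | 0 | 0
0 | 0 | 0 | 1 | 1 | 1
0 | 0 | 1 | 0 | 1 | 1
0 | 0 | 1 | 1 | 0 | 0
0 | 1 | 0 | 0 | 1 | 1
0 | 1 | 0 | 1 | 1 | 1
0 | 1 | 1 | 0 | 0 | 0
0 | 1 | 1 | 1 | 0 | 0
1 | 0 | 0 | 0 | 1 | 1
1 | 0 | 0 | 1 | 0 | 0
1 | 0 | 1 | 0 | 1 | 1
1 | 0 | 1 | 1 | 0 | 0
1 | 1 | 0 | 0 | 0 | 0
1 | 1 | 0 | 1 | 0 | 0
1 | 1 | 1 | 0 | 0 | 0
1 | 1 | 1 | 1 | 0 | 0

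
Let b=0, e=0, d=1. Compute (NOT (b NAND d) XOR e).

Substituting: (NOT (0 NAND 1) XOR 0)
= 0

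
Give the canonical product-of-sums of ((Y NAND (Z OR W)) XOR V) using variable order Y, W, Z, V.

ΠM(1, 3, 5, 7, 9, 10, 12, 14) = (Y OR W OR Z OR NOT V) AND (Y OR W OR NOT Z OR NOT V) AND (Y OR NOT W OR Z OR NOT V) AND (Y OR NOT W OR NOT Z OR NOT V) AND (NOT Y OR W OR Z OR NOT V) AND (NOT Y OR W OR NOT Z OR V) AND (NOT Y OR NOT W OR Z OR V) AND (NOT Y OR NOT W OR NOT Z OR V)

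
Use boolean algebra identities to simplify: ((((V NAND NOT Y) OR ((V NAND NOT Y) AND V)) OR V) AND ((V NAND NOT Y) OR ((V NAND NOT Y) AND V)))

By absorption (E AND (E OR v) = E) then absorption (E OR (E AND v) = E):
= (V NAND NOT Y)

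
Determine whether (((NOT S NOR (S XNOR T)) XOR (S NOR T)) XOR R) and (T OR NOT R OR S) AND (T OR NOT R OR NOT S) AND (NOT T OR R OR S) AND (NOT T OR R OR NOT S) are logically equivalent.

Yes, they are equivalent — the two output columns agree on all 8 assignments:
T | R | S | Expression 1 | Expression 2
---------------------------------------
0 | 0 | 0 | 1 | 1
0 | 0 | 1 | 1 | 1
0 | 1 | 0 | 0 | 0
0 | 1 | 1 | 0 | 0
1 | 0 | 0 | 0 | 0
1 | 0 | 1 | 0 | 0
1 | 1 | 0 | 1 | 1
1 | 1 | 1 | 1 | 1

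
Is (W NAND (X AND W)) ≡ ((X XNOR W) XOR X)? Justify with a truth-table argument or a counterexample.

No. Counterexample: with W=1, X=0, Expression 1 = 1 but Expression 2 = 0.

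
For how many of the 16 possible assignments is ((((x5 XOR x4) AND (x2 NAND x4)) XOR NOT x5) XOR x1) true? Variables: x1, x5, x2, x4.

Satisfying assignments: (0,0,0,0), (0,0,1,0), (0,0,1,1), (0,1,0,0), (0,1,1,0), (1,0,0,1), (1,1,0,1), (1,1,1,1)
Count: 8 out of 16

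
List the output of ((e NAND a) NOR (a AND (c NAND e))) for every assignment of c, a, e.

c | a | e | Output
------------------
0 | 0 | 0 | 0
0 | 0 | 1 | 0
0 | 1 | 0 | 0
0 | 1 | 1 | 0
1 | 0 | 0 | 0
1 | 0 | 1 | 0
1 | 1 | 0 | 0
1 | 1 | 1 | 1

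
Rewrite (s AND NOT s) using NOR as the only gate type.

((s NOR s) NOR ((s NOR s) NOR (s NOR s)))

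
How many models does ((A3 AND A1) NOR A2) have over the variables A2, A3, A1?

Satisfying assignments: (0,0,0), (0,0,1), (0,1,0)
Count: 3 out of 8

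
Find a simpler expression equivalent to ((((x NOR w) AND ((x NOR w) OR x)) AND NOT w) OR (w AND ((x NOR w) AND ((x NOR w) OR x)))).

By distribution ((E AND v) OR (E AND NOT v) = E) then absorption (E AND (E OR v) = E):
= (x NOR w)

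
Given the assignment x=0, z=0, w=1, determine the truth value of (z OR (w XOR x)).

Substituting: (0 OR (1 XOR 0))
= 1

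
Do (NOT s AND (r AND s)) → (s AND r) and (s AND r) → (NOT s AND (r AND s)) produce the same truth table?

No, Converse is not equivalent to original (counterexample: s=1, r=1)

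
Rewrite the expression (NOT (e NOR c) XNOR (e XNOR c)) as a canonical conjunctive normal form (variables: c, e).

(c OR e) AND (c OR NOT e) AND (NOT c OR e)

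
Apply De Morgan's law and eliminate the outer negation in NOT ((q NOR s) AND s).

NOT (q NOR s) OR NOT s
De Morgan's: NOT(AND of terms) = OR of negations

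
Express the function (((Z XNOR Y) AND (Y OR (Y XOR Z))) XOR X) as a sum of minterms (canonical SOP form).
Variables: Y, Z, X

Σm(1, 3, 5, 6) = (NOT Y AND NOT Z AND X) OR (NOT Y AND Z AND X) OR (Y AND NOT Z AND X) OR (Y AND Z AND NOT X)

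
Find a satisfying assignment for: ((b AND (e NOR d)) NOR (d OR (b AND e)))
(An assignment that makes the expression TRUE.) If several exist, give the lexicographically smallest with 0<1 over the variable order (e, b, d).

e=0, b=0, d=0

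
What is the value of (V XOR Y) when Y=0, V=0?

Substituting: (0 XOR 0)
= 0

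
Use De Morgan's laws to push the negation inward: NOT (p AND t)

NOT p OR NOT t
De Morgan's: NOT(AND of terms) = OR of negations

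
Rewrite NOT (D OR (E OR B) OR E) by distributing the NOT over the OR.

NOT D AND NOT (E OR B) AND NOT E
De Morgan's: NOT(OR of terms) = AND of negations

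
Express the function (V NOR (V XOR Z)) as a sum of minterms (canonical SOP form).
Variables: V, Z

Σm(0) = (NOT V AND NOT Z)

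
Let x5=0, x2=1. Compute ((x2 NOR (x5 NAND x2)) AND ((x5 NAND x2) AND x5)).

Substituting: ((1 NOR (0 NAND 1)) AND ((0 NAND 1) AND 0))
= 0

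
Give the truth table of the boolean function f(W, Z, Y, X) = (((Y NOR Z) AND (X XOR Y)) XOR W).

W | Z | Y | X | Output
----------------------
0 | 0 | 0 | 0 | 0
0 | 0 | 0 | 1 | 1
0 | 0 | 1 | 0 | 0
0 | 0 | 1 | 1 | 0
0 | 1 | 0 | 0 | 0
0 | 1 | 0 | 1 | 0
0 | 1 | 1 | 0 | 0
0 | 1 | 1 | 1 | 0
1 | 0 | 0 | 0 | 1
1 | 0 | 0 | 1 | 0
1 | 0 | 1 | 0 | 1
1 | 0 | 1 | 1 | 1
1 | 1 | 0 | 0 | 1
1 | 1 | 0 | 1 | 1
1 | 1 | 1 | 0 | 1
1 | 1 | 1 | 1 | 1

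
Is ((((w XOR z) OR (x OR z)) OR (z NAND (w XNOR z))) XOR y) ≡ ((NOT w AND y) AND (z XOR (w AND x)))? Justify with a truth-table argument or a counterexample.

No. Counterexample: with w=0, z=0, x=0, y=0, Expression 1 = 1 but Expression 2 = 0.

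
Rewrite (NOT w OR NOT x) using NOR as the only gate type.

(((w NOR w) NOR (x NOR x)) NOR ((w NOR w) NOR (x NOR x)))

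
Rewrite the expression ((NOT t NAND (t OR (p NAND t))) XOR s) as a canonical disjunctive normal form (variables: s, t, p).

(NOT s AND t AND NOT p) OR (NOT s AND t AND p) OR (s AND NOT t AND NOT p) OR (s AND NOT t AND p)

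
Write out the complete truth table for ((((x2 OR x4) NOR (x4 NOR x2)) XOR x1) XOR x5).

x1 | x4 | x2 | x5 | Output
--------------------------
0 | 0 | 0 | 0 | 0
0 | 0 | 0 | 1 | 1
0 | 0 | 1 | 0 | 0
0 | 0 | 1 | 1 | 1
0 | 1 | 0 | 0 | 0
0 | 1 | 0 | 1 | 1
0 | 1 | 1 | 0 | 0
0 | 1 | 1 | 1 | 1
1 | 0 | 0 | 0 | 1
1 | 0 | 0 | 1 | 0
1 | 0 | 1 | 0 | 1
1 | 0 | 1 | 1 | 0
1 | 1 | 0 | 0 | 1
1 | 1 | 0 | 1 | 0
1 | 1 | 1 | 0 | 1
1 | 1 | 1 | 1 | 0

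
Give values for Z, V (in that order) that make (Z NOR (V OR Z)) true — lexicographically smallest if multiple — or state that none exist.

Z=0, V=0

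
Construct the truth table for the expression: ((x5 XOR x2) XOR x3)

x5 | x2 | x3 | Output
---------------------
0 | 0 | 0 | 0
0 | 0 | 1 | 1
0 | 1 | 0 | 1
0 | 1 | 1 | 0
1 | 0 | 0 | 1
1 | 0 | 1 | 0
1 | 1 | 0 | 0
1 | 1 | 1 | 1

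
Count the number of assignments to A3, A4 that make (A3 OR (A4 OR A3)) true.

Satisfying assignments: (0,1), (1,0), (1,1)
Count: 3 out of 4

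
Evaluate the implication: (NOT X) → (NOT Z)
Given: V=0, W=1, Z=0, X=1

Antecedent (NOT X) = 0; consequent (NOT Z) = 1.
0 → 1 = 1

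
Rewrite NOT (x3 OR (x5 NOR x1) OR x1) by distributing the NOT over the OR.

NOT x3 AND NOT (x5 NOR x1) AND NOT x1
De Morgan's: NOT(OR of terms) = AND of negations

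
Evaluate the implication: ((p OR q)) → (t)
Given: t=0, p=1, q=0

Antecedent ((p OR q)) = 1; consequent (t) = 0.
1 → 0 = 0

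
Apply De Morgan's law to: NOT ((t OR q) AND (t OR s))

NOT (t OR q) OR NOT (t OR s)
De Morgan's: NOT(AND of terms) = OR of negations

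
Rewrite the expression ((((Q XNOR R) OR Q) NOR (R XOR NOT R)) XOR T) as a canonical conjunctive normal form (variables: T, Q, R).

(T OR Q OR R) AND (T OR Q OR NOT R) AND (T OR NOT Q OR R) AND (T OR NOT Q OR NOT R)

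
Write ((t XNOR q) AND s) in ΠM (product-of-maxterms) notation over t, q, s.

ΠM(0, 2, 3, 4, 5, 6) = (t OR q OR s) AND (t OR NOT q OR s) AND (t OR NOT q OR NOT s) AND (NOT t OR q OR s) AND (NOT t OR q OR NOT s) AND (NOT t OR NOT q OR s)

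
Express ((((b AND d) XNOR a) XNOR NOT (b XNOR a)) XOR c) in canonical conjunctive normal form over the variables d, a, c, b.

(d OR a OR c OR b) AND (d OR a OR NOT c OR NOT b) AND (d OR NOT a OR c OR b) AND (d OR NOT a OR NOT c OR NOT b) AND (NOT d OR a OR c OR b) AND (NOT d OR a OR c OR NOT b) AND (NOT d OR NOT a OR c OR b) AND (NOT d OR NOT a OR c OR NOT b)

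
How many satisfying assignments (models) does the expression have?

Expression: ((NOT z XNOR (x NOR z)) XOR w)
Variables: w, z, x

Satisfying assignments: (0,0,0), (0,1,0), (0,1,1), (1,0,1)
Count: 4 out of 8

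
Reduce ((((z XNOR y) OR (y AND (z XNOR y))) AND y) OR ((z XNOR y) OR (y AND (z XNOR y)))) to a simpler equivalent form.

By absorption (E OR (E AND v) = E) then absorption (E OR (E AND v) = E):
= (z XNOR y)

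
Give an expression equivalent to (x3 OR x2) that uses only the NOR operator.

((x3 NOR x2) NOR (x3 NOR x2))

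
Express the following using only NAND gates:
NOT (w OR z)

(((w NAND w) NAND (z NAND z)) NAND ((w NAND w) NAND (z NAND z)))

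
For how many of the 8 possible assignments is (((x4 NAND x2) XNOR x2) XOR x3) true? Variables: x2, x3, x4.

Satisfying assignments: (0,1,0), (0,1,1), (1,0,0), (1,1,1)
Count: 4 out of 8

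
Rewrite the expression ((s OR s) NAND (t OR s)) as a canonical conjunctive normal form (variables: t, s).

(t OR NOT s) AND (NOT t OR NOT s)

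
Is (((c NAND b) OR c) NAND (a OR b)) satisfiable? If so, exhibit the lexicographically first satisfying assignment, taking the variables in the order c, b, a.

c=0, b=0, a=0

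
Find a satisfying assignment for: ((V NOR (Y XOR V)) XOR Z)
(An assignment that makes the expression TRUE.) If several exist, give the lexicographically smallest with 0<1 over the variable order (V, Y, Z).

V=0, Y=0, Z=0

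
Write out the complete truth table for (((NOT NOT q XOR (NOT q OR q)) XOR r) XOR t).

r | q | t | Output
------------------
0 | 0 | 0 | 1
0 | 0 | 1 | 0
0 | 1 | 0 | 0
0 | 1 | 1 | 1
1 | 0 | 0 | 0
1 | 0 | 1 | 1
1 | 1 | 0 | 1
1 | 1 | 1 | 0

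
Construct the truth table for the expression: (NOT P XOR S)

S | P | Output
--------------
0 | 0 | 1
0 | 1 | 0
1 | 0 | 0
1 | 1 | 1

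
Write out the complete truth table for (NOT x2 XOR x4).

x4 | x2 | Output
----------------
0 | 0 | 1
0 | 1 | 0
1 | 0 | 0
1 | 1 | 1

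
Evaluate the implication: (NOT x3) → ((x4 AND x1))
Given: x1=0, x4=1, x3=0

Antecedent (NOT x3) = 1; consequent ((x4 AND x1)) = 0.
1 → 0 = 0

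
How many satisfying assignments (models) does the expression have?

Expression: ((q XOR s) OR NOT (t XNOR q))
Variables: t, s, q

Satisfying assignments: (0,0,1), (0,1,0), (0,1,1), (1,0,0), (1,0,1), (1,1,0)
Count: 6 out of 8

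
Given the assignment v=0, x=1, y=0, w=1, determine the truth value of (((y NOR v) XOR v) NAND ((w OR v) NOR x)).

Substituting: (((0 NOR 0) XOR 0) NAND ((1 OR 0) NOR 1))
= 1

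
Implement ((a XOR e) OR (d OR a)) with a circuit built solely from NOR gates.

((((((a NOR e) NOR (a NOR e)) NOR ((a NOR e) NOR (a NOR e))) NOR ((((a NOR a) NOR (e NOR e)) NOR ((a NOR a) NOR (e NOR e))) NOR (((a NOR a) NOR (e NOR e)) NOR ((a NOR a) NOR (e NOR e))))) NOR ((d NOR a) NOR (d NOR a))) NOR (((((a NOR e) NOR (a NOR e)) NOR ((a NOR e) NOR (a NOR e))) NOR ((((a NOR a) NOR (e NOR e)) NOR ((a NOR a) NOR (e NOR e))) NOR (((a NOR a) NOR (e NOR e)) NOR ((a NOR a) NOR (e NOR e))))) NOR ((d NOR a) NOR (d NOR a))))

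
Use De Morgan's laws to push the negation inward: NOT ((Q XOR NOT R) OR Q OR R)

NOT (Q XOR NOT R) AND NOT Q AND NOT R
De Morgan's: NOT(OR of terms) = AND of negations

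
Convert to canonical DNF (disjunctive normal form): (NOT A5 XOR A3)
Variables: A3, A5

(NOT A3 AND NOT A5) OR (A3 AND A5)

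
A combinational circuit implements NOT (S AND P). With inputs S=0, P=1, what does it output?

Substituting: NOT (0 AND 1)
= 1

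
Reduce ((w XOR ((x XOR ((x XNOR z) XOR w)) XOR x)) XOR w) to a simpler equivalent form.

By XOR self-cancellation ((E XOR v) XOR v = E) then XOR self-cancellation ((E XOR v) XOR v = E):
= ((x XNOR z) XOR w)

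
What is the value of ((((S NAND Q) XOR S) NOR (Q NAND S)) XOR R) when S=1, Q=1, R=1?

Substituting: ((((1 NAND 1) XOR 1) NOR (1 NAND 1)) XOR 1)
= 1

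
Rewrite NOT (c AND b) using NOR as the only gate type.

(((c NOR c) NOR (b NOR b)) NOR ((c NOR c) NOR (b NOR b)))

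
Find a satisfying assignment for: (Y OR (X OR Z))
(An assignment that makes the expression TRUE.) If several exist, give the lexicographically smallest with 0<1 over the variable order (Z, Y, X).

Z=0, Y=0, X=1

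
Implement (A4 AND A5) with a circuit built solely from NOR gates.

((A4 NOR A4) NOR (A5 NOR A5))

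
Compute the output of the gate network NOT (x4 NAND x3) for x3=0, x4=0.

Substituting: NOT (0 NAND 0)
= 0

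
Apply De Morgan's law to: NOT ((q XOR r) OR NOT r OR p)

NOT (q XOR r) AND r AND NOT p
De Morgan's: NOT(OR of terms) = AND of negations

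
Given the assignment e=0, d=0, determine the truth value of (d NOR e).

Substituting: (0 NOR 0)
= 1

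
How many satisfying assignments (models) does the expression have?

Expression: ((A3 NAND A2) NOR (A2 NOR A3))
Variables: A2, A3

Satisfying assignments: (1,1)
Count: 1 out of 4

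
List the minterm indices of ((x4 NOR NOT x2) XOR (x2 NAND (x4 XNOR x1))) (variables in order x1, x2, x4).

Σm(0, 1, 2, 3, 4, 5) = (NOT x1 AND NOT x2 AND NOT x4) OR (NOT x1 AND NOT x2 AND x4) OR (NOT x1 AND x2 AND NOT x4) OR (NOT x1 AND x2 AND x4) OR (x1 AND NOT x2 AND NOT x4) OR (x1 AND NOT x2 AND x4)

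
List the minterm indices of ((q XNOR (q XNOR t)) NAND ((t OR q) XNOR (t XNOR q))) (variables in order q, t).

Σm(0, 1, 2) = (NOT q AND NOT t) OR (NOT q AND t) OR (q AND NOT t)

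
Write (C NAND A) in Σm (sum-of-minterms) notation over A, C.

Σm(0, 1, 2) = (NOT A AND NOT C) OR (NOT A AND C) OR (A AND NOT C)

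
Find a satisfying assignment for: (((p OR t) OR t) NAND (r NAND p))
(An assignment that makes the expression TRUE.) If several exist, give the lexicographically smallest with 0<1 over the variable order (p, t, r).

p=0, t=0, r=0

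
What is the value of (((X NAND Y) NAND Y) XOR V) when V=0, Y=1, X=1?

Substituting: (((1 NAND 1) NAND 1) XOR 0)
= 1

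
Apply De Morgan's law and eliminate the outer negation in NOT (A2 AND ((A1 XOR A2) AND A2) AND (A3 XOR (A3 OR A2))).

NOT A2 OR NOT ((A1 XOR A2) AND A2) OR NOT (A3 XOR (A3 OR A2))
De Morgan's: NOT(AND of terms) = OR of negations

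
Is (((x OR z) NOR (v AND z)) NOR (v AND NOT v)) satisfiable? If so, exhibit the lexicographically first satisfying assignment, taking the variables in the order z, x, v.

z=0, x=1, v=0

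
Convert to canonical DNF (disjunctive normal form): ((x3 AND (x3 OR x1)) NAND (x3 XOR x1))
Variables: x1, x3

(NOT x1 AND NOT x3) OR (x1 AND NOT x3) OR (x1 AND x3)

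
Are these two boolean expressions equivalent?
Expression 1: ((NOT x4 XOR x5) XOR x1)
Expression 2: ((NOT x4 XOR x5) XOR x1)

Yes, they are equivalent — the two output columns agree on all 8 assignments:
x4 | x5 | x1 | Expression 1 | Expression 2
------------------------------------------
0 | 0 | 0 | 1 | 1
0 | 0 | 1 | 0 | 0
0 | 1 | 0 | 0 | 0
0 | 1 | 1 | 1 | 1
1 | 0 | 0 | 0 | 0
1 | 0 | 1 | 1 | 1
1 | 1 | 0 | 1 | 1
1 | 1 | 1 | 0 | 0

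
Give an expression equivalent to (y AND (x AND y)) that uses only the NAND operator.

((y NAND ((x NAND y) NAND (x NAND y))) NAND (y NAND ((x NAND y) NAND (x NAND y))))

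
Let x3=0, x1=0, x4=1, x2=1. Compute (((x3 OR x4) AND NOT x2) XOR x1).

Substituting: (((0 OR 1) AND NOT 1) XOR 0)
= 0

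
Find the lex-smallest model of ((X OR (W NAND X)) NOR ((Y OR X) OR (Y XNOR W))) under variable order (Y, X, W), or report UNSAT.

UNSATISFIABLE - no assignment makes this expression true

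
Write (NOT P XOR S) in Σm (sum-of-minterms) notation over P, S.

Σm(0, 3) = (NOT P AND NOT S) OR (P AND S)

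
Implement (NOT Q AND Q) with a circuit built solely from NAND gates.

(((Q NAND Q) NAND Q) NAND ((Q NAND Q) NAND Q))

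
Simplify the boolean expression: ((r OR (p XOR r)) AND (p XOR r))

By absorption (E AND (E OR v) = E):
= (p XOR r)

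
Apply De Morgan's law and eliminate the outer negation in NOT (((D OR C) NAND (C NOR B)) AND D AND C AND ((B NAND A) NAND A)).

NOT ((D OR C) NAND (C NOR B)) OR NOT D OR NOT C OR NOT ((B NAND A) NAND A)
De Morgan's: NOT(AND of terms) = OR of negations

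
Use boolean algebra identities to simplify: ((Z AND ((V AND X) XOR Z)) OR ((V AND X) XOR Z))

By absorption (E OR (E AND v) = E):
= ((V AND X) XOR Z)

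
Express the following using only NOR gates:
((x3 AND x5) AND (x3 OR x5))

((((x3 NOR x3) NOR (x5 NOR x5)) NOR ((x3 NOR x3) NOR (x5 NOR x5))) NOR (((x3 NOR x5) NOR (x3 NOR x5)) NOR ((x3 NOR x5) NOR (x3 NOR x5))))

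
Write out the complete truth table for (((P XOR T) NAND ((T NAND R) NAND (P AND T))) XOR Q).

Q | R | P | T | Output
----------------------
0 | 0 | 0 | 0 | 1
0 | 0 | 0 | 1 | 0
0 | 0 | 1 | 0 | 0
0 | 0 | 1 | 1 | 1
0 | 1 | 0 | 0 | 1
0 | 1 | 0 | 1 | 0
0 | 1 | 1 | 0 | 0
0 | 1 | 1 | 1 | 1
1 | 0 | 0 | 0 | 0
1 | 0 | 0 | 1 | 1
1 | 0 | 1 | 0 | 1
1 | 0 | 1 | 1 | 0
1 | 1 | 0 | 0 | 0
1 | 1 | 0 | 1 | 1
1 | 1 | 1 | 0 | 1
1 | 1 | 1 | 1 | 0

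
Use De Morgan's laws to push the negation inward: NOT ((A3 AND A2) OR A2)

NOT (A3 AND A2) AND NOT A2
De Morgan's: NOT(OR of terms) = AND of negations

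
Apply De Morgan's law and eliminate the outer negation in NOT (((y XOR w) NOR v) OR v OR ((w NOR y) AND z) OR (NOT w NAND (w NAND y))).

NOT ((y XOR w) NOR v) AND NOT v AND NOT ((w NOR y) AND z) AND NOT (NOT w NAND (w NAND y))
De Morgan's: NOT(OR of terms) = AND of negations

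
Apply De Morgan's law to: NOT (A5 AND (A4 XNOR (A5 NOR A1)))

NOT A5 OR NOT (A4 XNOR (A5 NOR A1))
De Morgan's: NOT(AND of terms) = OR of negations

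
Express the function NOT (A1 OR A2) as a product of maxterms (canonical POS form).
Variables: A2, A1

ΠM(1, 2, 3) = (A2 OR NOT A1) AND (NOT A2 OR A1) AND (NOT A2 OR NOT A1)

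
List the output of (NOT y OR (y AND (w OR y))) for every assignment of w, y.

w | y | Output
--------------
0 | 0 | 1
0 | 1 | 1
1 | 0 | 1
1 | 1 | 1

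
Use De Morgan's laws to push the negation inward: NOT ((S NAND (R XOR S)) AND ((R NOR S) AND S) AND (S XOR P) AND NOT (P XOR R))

NOT (S NAND (R XOR S)) OR NOT ((R NOR S) AND S) OR NOT (S XOR P) OR (P XOR R)
De Morgan's: NOT(AND of terms) = OR of negations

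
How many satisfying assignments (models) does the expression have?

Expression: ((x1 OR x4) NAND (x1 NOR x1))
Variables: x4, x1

Satisfying assignments: (0,0), (0,1), (1,1)
Count: 3 out of 4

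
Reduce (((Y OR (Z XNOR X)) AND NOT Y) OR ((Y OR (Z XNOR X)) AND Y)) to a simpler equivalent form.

By distribution ((E AND v) OR (E AND NOT v) = E):
= (Y OR (Z XNOR X))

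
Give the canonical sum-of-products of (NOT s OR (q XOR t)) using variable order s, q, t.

Σm(0, 1, 2, 3, 5, 6) = (NOT s AND NOT q AND NOT t) OR (NOT s AND NOT q AND t) OR (NOT s AND q AND NOT t) OR (NOT s AND q AND t) OR (s AND NOT q AND t) OR (s AND q AND NOT t)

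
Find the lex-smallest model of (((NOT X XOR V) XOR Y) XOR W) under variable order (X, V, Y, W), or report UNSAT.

X=0, V=0, Y=0, W=0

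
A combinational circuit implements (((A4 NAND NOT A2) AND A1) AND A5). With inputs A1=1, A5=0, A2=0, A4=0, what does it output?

Substituting: (((0 NAND NOT 0) AND 1) AND 0)
= 0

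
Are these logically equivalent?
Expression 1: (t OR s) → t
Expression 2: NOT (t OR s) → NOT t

No, Inverse is not equivalent to original (counterexample: r=0, t=0, s=1)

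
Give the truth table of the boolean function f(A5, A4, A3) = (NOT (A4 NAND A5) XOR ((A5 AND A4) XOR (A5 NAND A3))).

A5 | A4 | A3 | Output
---------------------
0 | 0 | 0 | 1
0 | 0 | 1 | 1
0 | 1 | 0 | 1
0 | 1 | 1 | 1
1 | 0 | 0 | 1
1 | 0 | 1 | 0
1 | 1 | 0 | 1
1 | 1 | 1 | 0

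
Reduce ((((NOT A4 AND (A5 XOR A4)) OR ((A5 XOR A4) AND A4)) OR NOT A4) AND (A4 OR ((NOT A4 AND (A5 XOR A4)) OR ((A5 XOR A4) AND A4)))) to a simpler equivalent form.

By distribution ((E OR v) AND (E OR NOT v) = E) then distribution ((E AND v) OR (E AND NOT v) = E):
= (A5 XOR A4)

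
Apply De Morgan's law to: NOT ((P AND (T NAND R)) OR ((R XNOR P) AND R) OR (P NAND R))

NOT (P AND (T NAND R)) AND NOT ((R XNOR P) AND R) AND NOT (P NAND R)
De Morgan's: NOT(OR of terms) = AND of negations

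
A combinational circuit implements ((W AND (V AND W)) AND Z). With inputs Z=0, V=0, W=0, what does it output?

Substituting: ((0 AND (0 AND 0)) AND 0)
= 0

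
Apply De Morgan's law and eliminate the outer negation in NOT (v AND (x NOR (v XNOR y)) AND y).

NOT v OR NOT (x NOR (v XNOR y)) OR NOT y
De Morgan's: NOT(AND of terms) = OR of negations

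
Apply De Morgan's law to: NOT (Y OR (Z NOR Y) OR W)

NOT Y AND NOT (Z NOR Y) AND NOT W
De Morgan's: NOT(OR of terms) = AND of negations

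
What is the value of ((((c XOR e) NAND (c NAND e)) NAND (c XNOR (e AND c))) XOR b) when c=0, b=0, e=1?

Substituting: ((((0 XOR 1) NAND (0 NAND 1)) NAND (0 XNOR (1 AND 0))) XOR 0)
= 1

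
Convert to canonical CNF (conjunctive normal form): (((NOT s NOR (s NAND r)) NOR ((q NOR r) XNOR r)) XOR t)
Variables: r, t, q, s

(r OR t OR NOT q OR s) AND (r OR t OR NOT q OR NOT s) AND (r OR NOT t OR q OR s) AND (r OR NOT t OR q OR NOT s) AND (NOT r OR t OR q OR NOT s) AND (NOT r OR t OR NOT q OR NOT s) AND (NOT r OR NOT t OR q OR s) AND (NOT r OR NOT t OR NOT q OR s)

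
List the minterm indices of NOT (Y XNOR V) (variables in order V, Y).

Σm(1, 2) = (NOT V AND Y) OR (V AND NOT Y)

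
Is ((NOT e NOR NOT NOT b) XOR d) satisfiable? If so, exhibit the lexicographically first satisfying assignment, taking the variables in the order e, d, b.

e=0, d=1, b=0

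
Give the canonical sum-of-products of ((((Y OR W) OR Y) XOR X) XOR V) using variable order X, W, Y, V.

Σm(1, 2, 4, 6, 8, 11, 13, 15) = (NOT X AND NOT W AND NOT Y AND V) OR (NOT X AND NOT W AND Y AND NOT V) OR (NOT X AND W AND NOT Y AND NOT V) OR (NOT X AND W AND Y AND NOT V) OR (X AND NOT W AND NOT Y AND NOT V) OR (X AND NOT W AND Y AND V) OR (X AND W AND NOT Y AND V) OR (X AND W AND Y AND V)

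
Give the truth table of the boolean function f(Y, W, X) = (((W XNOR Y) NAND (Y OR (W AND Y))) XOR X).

Y | W | X | Output
------------------
0 | 0 | 0 | 1
0 | 0 | 1 | 0
0 | 1 | 0 | 1
0 | 1 | 1 | 0
1 | 0 | 0 | 1
1 | 0 | 1 | 0
1 | 1 | 0 | 0
1 | 1 | 1 | 1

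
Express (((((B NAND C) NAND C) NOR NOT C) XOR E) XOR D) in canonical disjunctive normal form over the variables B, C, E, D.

(NOT B AND NOT C AND NOT E AND D) OR (NOT B AND NOT C AND E AND NOT D) OR (NOT B AND C AND NOT E AND NOT D) OR (NOT B AND C AND E AND D) OR (B AND NOT C AND NOT E AND D) OR (B AND NOT C AND E AND NOT D) OR (B AND C AND NOT E AND D) OR (B AND C AND E AND NOT D)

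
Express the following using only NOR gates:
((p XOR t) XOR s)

((((((((p NOR t) NOR (p NOR t)) NOR ((p NOR t) NOR (p NOR t))) NOR ((((p NOR p) NOR (t NOR t)) NOR ((p NOR p) NOR (t NOR t))) NOR (((p NOR p) NOR (t NOR t)) NOR ((p NOR p) NOR (t NOR t))))) NOR s) NOR (((((p NOR t) NOR (p NOR t)) NOR ((p NOR t) NOR (p NOR t))) NOR ((((p NOR p) NOR (t NOR t)) NOR ((p NOR p) NOR (t NOR t))) NOR (((p NOR p) NOR (t NOR t)) NOR ((p NOR p) NOR (t NOR t))))) NOR s)) NOR ((((((p NOR t) NOR (p NOR t)) NOR ((p NOR t) NOR (p NOR t))) NOR ((((p NOR p) NOR (t NOR t)) NOR ((p NOR p) NOR (t NOR t))) NOR (((p NOR p) NOR (t NOR t)) NOR ((p NOR p) NOR (t NOR t))))) NOR s) NOR (((((p NOR t) NOR (p NOR t)) NOR ((p NOR t) NOR (p NOR t))) NOR ((((p NOR p) NOR (t NOR t)) NOR ((p NOR p) NOR (t NOR t))) NOR (((p NOR p) NOR (t NOR t)) NOR ((p NOR p) NOR (t NOR t))))) NOR s))) NOR ((((((((p NOR t) NOR (p NOR t)) NOR ((p NOR t) NOR (p NOR t))) NOR ((((p NOR p) NOR (t NOR t)) NOR ((p NOR p) NOR (t NOR t))) NOR (((p NOR p) NOR (t NOR t)) NOR ((p NOR p) NOR (t NOR t))))) NOR ((((p NOR t) NOR (p NOR t)) NOR ((p NOR t) NOR (p NOR t))) NOR ((((p NOR p) NOR (t NOR t)) NOR ((p NOR p) NOR (t NOR t))) NOR (((p NOR p) NOR (t NOR t)) NOR ((p NOR p) NOR (t NOR t)))))) NOR (s NOR s)) NOR ((((((p NOR t) NOR (p NOR t)) NOR ((p NOR t) NOR (p NOR t))) NOR ((((p NOR p) NOR (t NOR t)) NOR ((p NOR p) NOR (t NOR t))) NOR (((p NOR p) NOR (t NOR t)) NOR ((p NOR p) NOR (t NOR t))))) NOR ((((p NOR t) NOR (p NOR t)) NOR ((p NOR t) NOR (p NOR t))) NOR ((((p NOR p) NOR (t NOR t)) NOR ((p NOR p) NOR (t NOR t))) NOR (((p NOR p) NOR (t NOR t)) NOR ((p NOR p) NOR (t NOR t)))))) NOR (s NOR s))) NOR (((((((p NOR t) NOR (p NOR t)) NOR ((p NOR t) NOR (p NOR t))) NOR ((((p NOR p) NOR (t NOR t)) NOR ((p NOR p) NOR (t NOR t))) NOR (((p NOR p) NOR (t NOR t)) NOR ((p NOR p) NOR (t NOR t))))) NOR ((((p NOR t) NOR (p NOR t)) NOR ((p NOR t) NOR (p NOR t))) NOR ((((p NOR p) NOR (t NOR t)) NOR ((p NOR p) NOR (t NOR t))) NOR (((p NOR p) NOR (t NOR t)) NOR ((p NOR p) NOR (t NOR t)))))) NOR (s NOR s)) NOR ((((((p NOR t) NOR (p NOR t)) NOR ((p NOR t) NOR (p NOR t))) NOR ((((p NOR p) NOR (t NOR t)) NOR ((p NOR p) NOR (t NOR t))) NOR (((p NOR p) NOR (t NOR t)) NOR ((p NOR p) NOR (t NOR t))))) NOR ((((p NOR t) NOR (p NOR t)) NOR ((p NOR t) NOR (p NOR t))) NOR ((((p NOR p) NOR (t NOR t)) NOR ((p NOR p) NOR (t NOR t))) NOR (((p NOR p) NOR (t NOR t)) NOR ((p NOR p) NOR (t NOR t)))))) NOR (s NOR s)))))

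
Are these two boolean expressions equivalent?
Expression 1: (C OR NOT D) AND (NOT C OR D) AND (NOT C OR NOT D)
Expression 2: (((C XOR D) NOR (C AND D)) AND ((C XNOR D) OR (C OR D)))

Yes, they are equivalent — the two output columns agree on all 4 assignments:
C | D | Expression 1 | Expression 2
-----------------------------------
0 | 0 | 1 | 1
0 | 1 | 0 | 0
1 | 0 | 0 | 0
1 | 1 | 0 | 0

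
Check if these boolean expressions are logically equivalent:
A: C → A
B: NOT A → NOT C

Yes, Contrapositive is always equivalent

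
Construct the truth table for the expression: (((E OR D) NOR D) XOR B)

B | D | E | Output
------------------
0 | 0 | 0 | 1
0 | 0 | 1 | 0
0 | 1 | 0 | 0
0 | 1 | 1 | 0
1 | 0 | 0 | 0
1 | 0 | 1 | 1
1 | 1 | 0 | 1
1 | 1 | 1 | 1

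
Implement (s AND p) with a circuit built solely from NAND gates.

((s NAND p) NAND (s NAND p))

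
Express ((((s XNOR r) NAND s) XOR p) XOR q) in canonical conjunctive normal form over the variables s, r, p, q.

(s OR r OR p OR NOT q) AND (s OR r OR NOT p OR q) AND (s OR NOT r OR p OR NOT q) AND (s OR NOT r OR NOT p OR q) AND (NOT s OR r OR p OR NOT q) AND (NOT s OR r OR NOT p OR q) AND (NOT s OR NOT r OR p OR q) AND (NOT s OR NOT r OR NOT p OR NOT q)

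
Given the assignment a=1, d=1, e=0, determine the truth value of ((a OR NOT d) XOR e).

Substituting: ((1 OR NOT 1) XOR 0)
= 1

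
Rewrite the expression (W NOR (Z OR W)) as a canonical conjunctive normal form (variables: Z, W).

(Z OR NOT W) AND (NOT Z OR W) AND (NOT Z OR NOT W)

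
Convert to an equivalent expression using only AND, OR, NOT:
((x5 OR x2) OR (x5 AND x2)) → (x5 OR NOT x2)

NOT ((x5 OR x2) OR (x5 AND x2)) OR (x5 OR NOT x2)
(Implication elimination: A → B = NOT A OR B)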